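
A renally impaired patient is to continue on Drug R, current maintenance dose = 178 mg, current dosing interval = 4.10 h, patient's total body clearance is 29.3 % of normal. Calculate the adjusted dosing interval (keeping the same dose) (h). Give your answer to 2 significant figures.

14 h

To keep the same average steady-state level, dosing rate must scale with clearance.
CL ratio = 29.3 / 100 = 0.2930
New interval (same dose) = 4.10 / 0.2930 = 13.99 h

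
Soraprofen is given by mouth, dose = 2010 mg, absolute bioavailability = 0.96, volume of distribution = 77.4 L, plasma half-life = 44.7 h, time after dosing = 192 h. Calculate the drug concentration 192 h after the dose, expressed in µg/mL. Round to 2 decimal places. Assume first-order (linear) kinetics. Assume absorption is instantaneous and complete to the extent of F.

Amount reaching circulation = F × Dose = 0.96 × 2010 = 1930 mg
C₀ = F·Dose / Vd = 1930 / 77.4 = 24.94 mg/L
k = ln2 / t½ = 0.693147 / 44.7 = 0.01551 h⁻¹
C = C₀ · e^(−k·t) = 24.94 × e^(−0.01551 × 192)
  = 24.94 × 0.05090 = 1.269 mg/L
(1.269 mg/L = 1.269 µg/mL)

1.27 µg/mL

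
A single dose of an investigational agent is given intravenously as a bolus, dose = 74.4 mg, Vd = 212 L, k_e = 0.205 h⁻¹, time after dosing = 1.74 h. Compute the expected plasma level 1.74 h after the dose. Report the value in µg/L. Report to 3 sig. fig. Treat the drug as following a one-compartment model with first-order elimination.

C₀ = Dose / Vd = 74.40 / 212 = 0.3509 mg/L
C = C₀ · e^(−k·t) = 0.3509 × e^(−0.2050 × 1.74)
  = 0.3509 × 0.7000 = 0.2456 mg/L
Convert: 0.2456 mg/L × 1000 = 245.6 µg/L

246 µg/L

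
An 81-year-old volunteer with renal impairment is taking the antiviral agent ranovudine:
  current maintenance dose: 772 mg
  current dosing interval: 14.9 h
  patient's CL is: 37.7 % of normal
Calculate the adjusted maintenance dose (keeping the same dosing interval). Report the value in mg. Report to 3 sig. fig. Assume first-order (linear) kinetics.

291 mg

To keep the same average steady-state level, dosing rate must scale with clearance.
CL ratio = 37.7 / 100 = 0.3770
New dose (same interval) = 772 × 0.3770 = 291.0 mg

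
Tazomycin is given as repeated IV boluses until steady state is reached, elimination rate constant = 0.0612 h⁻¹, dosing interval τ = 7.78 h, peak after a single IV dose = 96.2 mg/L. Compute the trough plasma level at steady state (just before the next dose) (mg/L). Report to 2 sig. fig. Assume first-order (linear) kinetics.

e^(−kτ) = e^(−0.06120 × 7.78) = 0.6212
Accumulation ratio R = 1 / (1 − e^(−kτ)) = 1 / (1 − 0.6212) = 2.640
Steady-state trough = C₀ × R × e^(−kτ) = 96.2 × 2.640 × 0.6212 = 157.8 mg/L

160 mg/L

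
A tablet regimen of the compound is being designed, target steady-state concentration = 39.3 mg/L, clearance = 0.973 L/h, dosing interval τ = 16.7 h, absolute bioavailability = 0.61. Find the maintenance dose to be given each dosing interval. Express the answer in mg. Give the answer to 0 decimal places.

1047 mg

At steady state, F × (Dose/τ) = Css × CL.
Dose = Css × CL × τ / F = 39.3 × 0.9730 × 16.7 / 0.61 = 1047 mg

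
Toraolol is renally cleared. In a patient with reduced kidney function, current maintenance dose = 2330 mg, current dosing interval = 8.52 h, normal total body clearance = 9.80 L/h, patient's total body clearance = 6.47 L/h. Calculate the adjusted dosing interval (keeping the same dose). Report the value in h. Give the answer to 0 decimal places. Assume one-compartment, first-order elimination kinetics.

13 h

To keep the same average steady-state level, dosing rate must scale with clearance.
CL ratio = 6.47 / 9.80 = 0.6602
New interval (same dose) = 8.52 / 0.6602 = 12.91 h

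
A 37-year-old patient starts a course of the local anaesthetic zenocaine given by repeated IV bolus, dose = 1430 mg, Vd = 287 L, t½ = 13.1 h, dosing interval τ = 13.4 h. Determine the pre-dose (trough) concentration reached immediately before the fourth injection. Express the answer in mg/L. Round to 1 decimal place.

4.3 mg/L

C₀ per dose = Dose / Vd = 1430 / 287 = 4.983 mg/L
k = ln2 / t½ = 0.693147 / 13.1 = 0.05291 h⁻¹
Fraction remaining after one interval: r = e^(−kτ) = e^(−0.05291 × 13.4) = 0.4921
Before dose 4, 3 doses have been given (aged 1τ, 2τ, 3τ).
C_trough = C₀ × (r + r² + … + r^3) = C₀ × r(1−r^3)/(1−r)
        = 4.983 × 0.4921 × (1 − 0.1192) / (1 − 0.4921) = 4.252 mg/L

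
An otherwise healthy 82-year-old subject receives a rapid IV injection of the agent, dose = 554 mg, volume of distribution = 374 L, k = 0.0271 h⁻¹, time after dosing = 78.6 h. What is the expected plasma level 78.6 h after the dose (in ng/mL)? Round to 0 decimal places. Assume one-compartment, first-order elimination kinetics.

176 ng/mL

C₀ = Dose / Vd = 554.0 / 374 = 1.481 mg/L
C = C₀ · e^(−k·t) = 1.481 × e^(−0.02710 × 78.6)
  = 1.481 × 0.1188 = 0.1759 mg/L
Convert: 0.1759 mg/L × 1000 = 175.9 ng/mL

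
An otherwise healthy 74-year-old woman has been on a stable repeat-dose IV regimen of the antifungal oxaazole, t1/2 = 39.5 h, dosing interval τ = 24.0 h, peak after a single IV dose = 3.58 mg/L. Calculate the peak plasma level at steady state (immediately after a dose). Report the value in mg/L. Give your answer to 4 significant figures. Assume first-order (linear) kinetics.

k = ln2 / t½ = 0.693147 / 39.5 = 0.01755 h⁻¹
e^(−kτ) = e^(−0.01755 × 24.0) = 0.6563
Accumulation ratio R = 1 / (1 − e^(−kτ)) = 1 / (1 − 0.6563) = 2.910
Steady-state peak = C₀ × R = 3.58 × 2.910 = 10.42 mg/L

10.42 mg/L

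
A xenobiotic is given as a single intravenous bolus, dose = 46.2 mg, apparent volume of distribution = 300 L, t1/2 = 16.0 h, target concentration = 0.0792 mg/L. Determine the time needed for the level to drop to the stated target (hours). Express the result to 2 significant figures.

C₀ = Dose / Vd = 46.20 / 300 = 0.1540 mg/L
k = ln2 / t½ = 0.693147 / 16.0 = 0.04332 h⁻¹
t = ln(C₀ / C) / k = ln(0.1540 / 0.0792) / 0.04332
  = ln(1.944) / 0.04332 = 0.6647 / 0.04332 = 15.34 h

15 h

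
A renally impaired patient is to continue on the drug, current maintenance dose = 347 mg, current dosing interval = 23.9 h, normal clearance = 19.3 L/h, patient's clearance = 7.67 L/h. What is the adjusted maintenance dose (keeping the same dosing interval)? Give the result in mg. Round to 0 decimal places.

To keep the same average steady-state level, dosing rate must scale with clearance.
CL ratio = 7.67 / 19.3 = 0.3974
New dose (same interval) = 347 × 0.3974 = 137.9 mg

138 mg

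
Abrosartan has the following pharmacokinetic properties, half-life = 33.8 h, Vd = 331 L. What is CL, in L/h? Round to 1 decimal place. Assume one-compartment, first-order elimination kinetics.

6.8 L/h

k = ln2 / t½ = 0.693147 / 33.8 = 0.02051 h⁻¹
CL = k × Vd = 0.02051 × 331 = 6.789 L/h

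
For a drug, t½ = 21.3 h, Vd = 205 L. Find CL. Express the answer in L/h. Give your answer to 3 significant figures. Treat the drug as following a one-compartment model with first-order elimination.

k = ln2 / t½ = 0.693147 / 21.3 = 0.03254 h⁻¹
CL = k × Vd = 0.03254 × 205 = 6.671 L/h

6.67 L/h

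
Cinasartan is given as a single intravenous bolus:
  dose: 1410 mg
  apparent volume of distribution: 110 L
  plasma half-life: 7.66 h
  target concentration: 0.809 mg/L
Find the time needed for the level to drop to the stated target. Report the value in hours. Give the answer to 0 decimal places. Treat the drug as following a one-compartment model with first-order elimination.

C₀ = Dose / Vd = 1410 / 110 = 12.82 mg/L
k = ln2 / t½ = 0.693147 / 7.66 = 0.09049 h⁻¹
t = ln(C₀ / C) / k = ln(12.82 / 0.809) / 0.09049
  = ln(15.85) / 0.09049 = 2.763 / 0.09049 = 30.53 h

31 h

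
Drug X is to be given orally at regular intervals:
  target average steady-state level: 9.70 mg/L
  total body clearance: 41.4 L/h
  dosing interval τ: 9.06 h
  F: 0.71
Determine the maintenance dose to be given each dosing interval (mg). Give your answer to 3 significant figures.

5120 mg

At steady state, F × (Dose/τ) = Css × CL.
Dose = Css × CL × τ / F = 9.70 × 41.40 × 9.06 / 0.71 = 5124 mg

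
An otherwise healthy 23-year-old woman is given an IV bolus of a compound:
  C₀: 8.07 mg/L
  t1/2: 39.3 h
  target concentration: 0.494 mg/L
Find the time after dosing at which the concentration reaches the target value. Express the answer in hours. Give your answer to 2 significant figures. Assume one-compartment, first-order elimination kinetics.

k = ln2 / t½ = 0.693147 / 39.3 = 0.01764 h⁻¹
t = ln(C₀ / C) / k = ln(8.070 / 0.494) / 0.01764
  = ln(16.34) / 0.01764 = 2.794 / 0.01764 = 158.4 h

160 h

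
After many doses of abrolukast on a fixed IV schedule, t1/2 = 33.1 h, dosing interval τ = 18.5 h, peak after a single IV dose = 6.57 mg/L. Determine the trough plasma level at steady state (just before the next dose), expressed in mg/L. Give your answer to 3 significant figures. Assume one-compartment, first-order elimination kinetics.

k = ln2 / t½ = 0.693147 / 33.1 = 0.02094 h⁻¹
e^(−kτ) = e^(−0.02094 × 18.5) = 0.6788
Accumulation ratio R = 1 / (1 − e^(−kτ)) = 1 / (1 − 0.6788) = 3.113
Steady-state trough = C₀ × R × e^(−kτ) = 6.57 × 3.113 × 0.6788 = 13.88 mg/L

13.9 mg/L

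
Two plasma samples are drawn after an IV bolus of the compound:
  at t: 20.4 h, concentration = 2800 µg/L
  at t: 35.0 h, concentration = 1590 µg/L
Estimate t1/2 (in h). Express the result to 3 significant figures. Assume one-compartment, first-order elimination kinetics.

17.9 h

k = ln(C₁/C₂) / (t₂ − t₁) = ln(2800/1590) / (35.0 − 20.4)
  = 0.5659 / 14.60 = 0.03876 h⁻¹
t½ = ln2 / k = 0.693147 / 0.03876 = 17.88 h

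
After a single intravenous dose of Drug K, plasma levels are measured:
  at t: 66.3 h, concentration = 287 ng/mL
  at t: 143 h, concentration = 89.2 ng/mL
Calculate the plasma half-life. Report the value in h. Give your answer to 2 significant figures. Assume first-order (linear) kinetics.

k = ln(C₁/C₂) / (t₂ − t₁) = ln(287/89.2) / (143 − 66.3)
  = 1.169 / 76.70 = 0.01524 h⁻¹
t½ = ln2 / k = 0.693147 / 0.01524 = 45.48 h

45 h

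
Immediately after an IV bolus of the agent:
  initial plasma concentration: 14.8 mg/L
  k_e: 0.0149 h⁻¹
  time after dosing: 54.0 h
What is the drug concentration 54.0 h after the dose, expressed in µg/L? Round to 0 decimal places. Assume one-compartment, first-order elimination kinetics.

6620 µg/L

C = C₀ · e^(−k·t) = 14.80 × e^(−0.01490 × 54.0)
  = 14.80 × 0.4473 = 6.620 mg/L
Convert: 6.620 mg/L × 1000 = 6620 µg/L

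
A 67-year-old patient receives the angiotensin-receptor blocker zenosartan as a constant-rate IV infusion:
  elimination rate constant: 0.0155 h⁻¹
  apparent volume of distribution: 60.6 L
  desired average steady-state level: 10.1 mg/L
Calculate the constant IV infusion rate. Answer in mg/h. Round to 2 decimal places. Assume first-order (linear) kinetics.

9.49 mg/h

CL = k × Vd = 0.01550 × 60.6 = 0.9393 L/h
At steady state, infusion rate R₀ = Css × CL = 10.1 × 0.9393 = 9.487 mg/h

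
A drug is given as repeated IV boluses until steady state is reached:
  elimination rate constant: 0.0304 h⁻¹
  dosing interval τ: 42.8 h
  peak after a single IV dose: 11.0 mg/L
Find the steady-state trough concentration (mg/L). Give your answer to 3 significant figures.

4.11 mg/L

e^(−kτ) = e^(−0.03040 × 42.8) = 0.2722
Accumulation ratio R = 1 / (1 − e^(−kτ)) = 1 / (1 − 0.2722) = 1.374
Steady-state trough = C₀ × R × e^(−kτ) = 11.0 × 1.374 × 0.2722 = 4.114 mg/L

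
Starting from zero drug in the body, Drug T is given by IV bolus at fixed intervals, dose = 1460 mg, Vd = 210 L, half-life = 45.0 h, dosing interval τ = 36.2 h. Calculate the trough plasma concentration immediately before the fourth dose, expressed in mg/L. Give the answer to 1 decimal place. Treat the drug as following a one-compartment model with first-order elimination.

7.6 mg/L

C₀ per dose = Dose / Vd = 1460 / 210 = 6.952 mg/L
k = ln2 / t½ = 0.693147 / 45.0 = 0.01540 h⁻¹
Fraction remaining after one interval: r = e^(−kτ) = e^(−0.01540 × 36.2) = 0.5727
Before dose 4, 3 doses have been given (aged 1τ, 2τ, 3τ).
C_trough = C₀ × (r + r² + … + r^3) = C₀ × r(1−r^3)/(1−r)
        = 6.952 × 0.5727 × (1 − 0.1878) / (1 − 0.5727) = 7.568 mg/L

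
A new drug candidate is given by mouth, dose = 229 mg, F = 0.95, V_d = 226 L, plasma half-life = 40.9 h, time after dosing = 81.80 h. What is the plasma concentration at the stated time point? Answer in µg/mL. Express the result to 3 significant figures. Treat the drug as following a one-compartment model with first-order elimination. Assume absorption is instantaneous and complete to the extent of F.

Amount reaching circulation = F × Dose = 0.95 × 229.0 = 217.6 mg
C₀ = F·Dose / Vd = 217.6 / 226 = 0.9628 mg/L
k = ln2 / t½ = 0.693147 / 40.9 = 0.01695 h⁻¹
t / t½ = 81.80 / 40.9 = 2 half-lives
C = C₀ × (1/2)^2 = 0.9628 × 0.2500 = 0.2407 mg/L
(0.2407 mg/L = 0.2407 µg/mL)

0.241 µg/mL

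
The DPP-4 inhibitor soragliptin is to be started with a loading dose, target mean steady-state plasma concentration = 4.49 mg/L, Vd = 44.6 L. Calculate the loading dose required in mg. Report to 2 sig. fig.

LD = Css × Vd = 4.49 × 44.6 = 200.3 mg

200 mg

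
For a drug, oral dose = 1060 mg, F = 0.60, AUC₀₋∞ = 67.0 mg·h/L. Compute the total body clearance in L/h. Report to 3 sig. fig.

CL = F·Dose / AUC = 0.60 × 1060 / 67.0 = 9.493 L/h

9.49 L/h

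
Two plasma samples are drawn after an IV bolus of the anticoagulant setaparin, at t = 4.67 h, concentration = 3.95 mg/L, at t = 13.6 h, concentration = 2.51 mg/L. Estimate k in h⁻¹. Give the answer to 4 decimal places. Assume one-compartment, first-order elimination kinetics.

0.0508 h⁻¹

k = ln(C₁/C₂) / (t₂ − t₁) = ln(3.95/2.51) / (13.6 − 4.67)
  = 0.4534 / 8.930 = 0.05077 h⁻¹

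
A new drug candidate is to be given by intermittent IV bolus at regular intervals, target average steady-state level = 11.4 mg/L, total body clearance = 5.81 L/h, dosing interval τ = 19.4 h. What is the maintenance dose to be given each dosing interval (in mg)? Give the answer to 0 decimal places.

1285 mg

At steady state, Dose/τ = Css × CL.
Dose = Css × CL × τ = 11.4 × 5.810 × 19.4 = 1285 mg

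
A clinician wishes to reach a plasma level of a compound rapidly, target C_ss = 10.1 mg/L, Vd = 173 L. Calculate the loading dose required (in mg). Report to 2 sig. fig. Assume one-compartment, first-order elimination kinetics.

LD = Css × Vd = 10.1 × 173 = 1747 mg

1700 mg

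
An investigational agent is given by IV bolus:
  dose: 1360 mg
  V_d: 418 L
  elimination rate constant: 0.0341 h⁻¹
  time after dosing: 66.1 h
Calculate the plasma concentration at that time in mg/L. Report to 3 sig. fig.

0.342 mg/L

C₀ = Dose / Vd = 1360 / 418 = 3.254 mg/L
C = C₀ · e^(−k·t) = 3.254 × e^(−0.03410 × 66.1)
  = 3.254 × 0.1050 = 0.3417 mg/L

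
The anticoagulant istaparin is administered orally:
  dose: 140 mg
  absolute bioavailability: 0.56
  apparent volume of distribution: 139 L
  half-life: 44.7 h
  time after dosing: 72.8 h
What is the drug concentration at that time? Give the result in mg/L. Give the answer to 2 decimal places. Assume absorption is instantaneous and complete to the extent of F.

0.18 mg/L

Amount reaching circulation = F × Dose = 0.56 × 140.0 = 78.40 mg
C₀ = F·Dose / Vd = 78.40 / 139 = 0.5640 mg/L
k = ln2 / t½ = 0.693147 / 44.7 = 0.01551 h⁻¹
C = C₀ · e^(−k·t) = 0.5640 × e^(−0.01551 × 72.8)
  = 0.5640 × 0.3233 = 0.1823 mg/L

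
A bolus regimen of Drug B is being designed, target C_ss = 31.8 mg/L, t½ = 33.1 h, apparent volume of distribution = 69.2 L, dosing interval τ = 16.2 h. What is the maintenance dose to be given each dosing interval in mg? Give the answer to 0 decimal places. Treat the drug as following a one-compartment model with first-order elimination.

747 mg

k = ln2 / t½ = 0.693147 / 33.1 = 0.02094 h⁻¹
CL = k × Vd = 0.02094 × 69.2 = 1.449 L/h
At steady state, Dose/τ = Css × CL.
Dose = Css × CL × τ = 31.8 × 1.449 × 16.2 = 746.5 mg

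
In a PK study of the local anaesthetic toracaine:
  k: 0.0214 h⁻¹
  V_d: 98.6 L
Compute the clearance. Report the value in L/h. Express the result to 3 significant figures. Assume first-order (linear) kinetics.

2.11 L/h

CL = k × Vd = 0.0214 × 98.6 = 2.110 L/h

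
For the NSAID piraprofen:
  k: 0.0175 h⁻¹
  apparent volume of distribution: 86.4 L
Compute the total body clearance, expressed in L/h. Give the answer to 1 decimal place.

CL = k × Vd = 0.0175 × 86.4 = 1.512 L/h

1.5 L/h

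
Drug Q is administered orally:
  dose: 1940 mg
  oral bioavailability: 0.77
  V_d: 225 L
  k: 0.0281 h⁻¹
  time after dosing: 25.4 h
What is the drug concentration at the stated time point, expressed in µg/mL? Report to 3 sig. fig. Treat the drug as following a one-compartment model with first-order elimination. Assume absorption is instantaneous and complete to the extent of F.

3.25 µg/mL

Amount reaching circulation = F × Dose = 0.77 × 1940 = 1494 mg
C₀ = F·Dose / Vd = 1494 / 225 = 6.640 mg/L
C = C₀ · e^(−k·t) = 6.640 × e^(−0.02810 × 25.4)
  = 6.640 × 0.4898 = 3.252 mg/L
(3.252 mg/L = 3.252 µg/mL)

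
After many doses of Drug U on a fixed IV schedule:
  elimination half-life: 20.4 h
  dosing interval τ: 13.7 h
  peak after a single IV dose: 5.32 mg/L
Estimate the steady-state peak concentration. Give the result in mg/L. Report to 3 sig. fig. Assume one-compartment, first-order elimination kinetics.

k = ln2 / t½ = 0.693147 / 20.4 = 0.03398 h⁻¹
e^(−kτ) = e^(−0.03398 × 13.7) = 0.6278
Accumulation ratio R = 1 / (1 − e^(−kτ)) = 1 / (1 − 0.6278) = 2.687
Steady-state peak = C₀ × R = 5.32 × 2.687 = 14.29 mg/L

14.3 mg/L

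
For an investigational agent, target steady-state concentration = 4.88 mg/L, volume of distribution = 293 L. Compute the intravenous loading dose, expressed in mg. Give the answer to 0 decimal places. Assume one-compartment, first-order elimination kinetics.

LD = Css × Vd = 4.88 × 293 = 1430 mg

1430 mg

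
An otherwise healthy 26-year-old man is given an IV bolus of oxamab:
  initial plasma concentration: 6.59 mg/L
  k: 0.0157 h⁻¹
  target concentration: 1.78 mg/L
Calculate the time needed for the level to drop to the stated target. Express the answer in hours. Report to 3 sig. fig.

t = ln(C₀ / C) / k = ln(6.590 / 1.78) / 0.01570
  = ln(3.702) / 0.01570 = 1.309 / 0.01570 = 83.38 h

83.4 h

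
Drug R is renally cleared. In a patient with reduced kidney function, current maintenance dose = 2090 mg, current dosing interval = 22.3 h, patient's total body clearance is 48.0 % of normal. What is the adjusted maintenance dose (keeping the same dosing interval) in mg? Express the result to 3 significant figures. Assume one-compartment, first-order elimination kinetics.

To keep the same average steady-state level, dosing rate must scale with clearance.
CL ratio = 48.0 / 100 = 0.4800
New dose (same interval) = 2090 × 0.4800 = 1003 mg

1000 mg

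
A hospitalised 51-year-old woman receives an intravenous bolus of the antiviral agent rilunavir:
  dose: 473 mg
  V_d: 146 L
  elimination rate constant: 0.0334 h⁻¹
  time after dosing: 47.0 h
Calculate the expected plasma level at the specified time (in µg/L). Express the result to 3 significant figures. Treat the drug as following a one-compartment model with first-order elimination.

674 µg/L

C₀ = Dose / Vd = 473.0 / 146 = 3.240 mg/L
C = C₀ · e^(−k·t) = 3.240 × e^(−0.03340 × 47.0)
  = 3.240 × 0.2081 = 0.6742 mg/L
Convert: 0.6742 mg/L × 1000 = 674.2 µg/L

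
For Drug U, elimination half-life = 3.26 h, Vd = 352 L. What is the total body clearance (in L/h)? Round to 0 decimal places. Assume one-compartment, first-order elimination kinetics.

75 L/h

k = ln2 / t½ = 0.693147 / 3.26 = 0.2126 h⁻¹
CL = k × Vd = 0.2126 × 352 = 74.84 L/h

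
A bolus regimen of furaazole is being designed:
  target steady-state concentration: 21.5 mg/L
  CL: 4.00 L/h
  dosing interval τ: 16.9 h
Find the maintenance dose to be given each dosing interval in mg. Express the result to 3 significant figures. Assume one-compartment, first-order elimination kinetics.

1450 mg

At steady state, Dose/τ = Css × CL.
Dose = Css × CL × τ = 21.5 × 4.000 × 16.9 = 1453 mg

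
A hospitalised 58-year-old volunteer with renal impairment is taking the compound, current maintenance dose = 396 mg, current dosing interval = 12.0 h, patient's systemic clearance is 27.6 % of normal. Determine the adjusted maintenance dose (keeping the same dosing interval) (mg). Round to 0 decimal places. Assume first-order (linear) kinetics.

To keep the same average steady-state level, dosing rate must scale with clearance.
CL ratio = 27.6 / 100 = 0.2760
New dose (same interval) = 396 × 0.2760 = 109.3 mg

109 mg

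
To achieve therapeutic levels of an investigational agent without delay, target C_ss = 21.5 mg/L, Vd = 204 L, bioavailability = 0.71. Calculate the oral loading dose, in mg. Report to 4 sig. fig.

6177 mg

LD = Css × Vd / F = 21.5 × 204 / 0.71 = 6177 mg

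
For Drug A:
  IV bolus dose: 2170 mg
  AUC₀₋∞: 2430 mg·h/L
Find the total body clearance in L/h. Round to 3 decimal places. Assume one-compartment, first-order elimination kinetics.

CL = Dose / AUC = 2170 / 2430 = 0.8930 L/h

0.893 L/h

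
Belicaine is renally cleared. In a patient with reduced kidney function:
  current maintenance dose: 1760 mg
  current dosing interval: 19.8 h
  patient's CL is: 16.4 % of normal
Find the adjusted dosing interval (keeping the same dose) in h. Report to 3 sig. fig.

To keep the same average steady-state level, dosing rate must scale with clearance.
CL ratio = 16.4 / 100 = 0.1640
New interval (same dose) = 19.8 / 0.1640 = 120.7 h

121 h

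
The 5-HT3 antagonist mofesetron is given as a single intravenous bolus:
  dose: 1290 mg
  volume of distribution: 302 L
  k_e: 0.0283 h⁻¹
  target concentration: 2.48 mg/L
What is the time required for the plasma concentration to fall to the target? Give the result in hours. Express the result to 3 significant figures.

C₀ = Dose / Vd = 1290 / 302 = 4.272 mg/L
t = ln(C₀ / C) / k = ln(4.272 / 2.48) / 0.02830
  = ln(1.723) / 0.02830 = 0.5441 / 0.02830 = 19.23 h

19.2 h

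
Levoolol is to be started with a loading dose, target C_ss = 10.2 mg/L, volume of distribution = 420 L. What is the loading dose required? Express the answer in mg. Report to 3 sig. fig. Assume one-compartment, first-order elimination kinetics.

4280 mg

LD = Css × Vd = 10.2 × 420 = 4284 mg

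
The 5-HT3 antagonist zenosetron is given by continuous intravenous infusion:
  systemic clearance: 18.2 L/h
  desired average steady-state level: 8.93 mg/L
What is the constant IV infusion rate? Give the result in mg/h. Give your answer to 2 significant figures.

160 mg/h

At steady state, infusion rate R₀ = Css × CL = 8.93 × 18.20 = 162.5 mg/h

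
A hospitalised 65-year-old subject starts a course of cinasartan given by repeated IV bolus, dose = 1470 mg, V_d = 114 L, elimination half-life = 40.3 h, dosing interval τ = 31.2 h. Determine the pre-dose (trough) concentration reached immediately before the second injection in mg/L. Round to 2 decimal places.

7.54 mg/L

C₀ per dose = Dose / Vd = 1470 / 114 = 12.89 mg/L
k = ln2 / t½ = 0.693147 / 40.3 = 0.01720 h⁻¹
Fraction remaining after one interval: r = e^(−kτ) = e^(−0.01720 × 31.2) = 0.5847
Before dose 2, 1 dose has been given (aged 1τ).
C_trough = C₀ × r = 12.89 × 0.5847 = 7.537 mg/L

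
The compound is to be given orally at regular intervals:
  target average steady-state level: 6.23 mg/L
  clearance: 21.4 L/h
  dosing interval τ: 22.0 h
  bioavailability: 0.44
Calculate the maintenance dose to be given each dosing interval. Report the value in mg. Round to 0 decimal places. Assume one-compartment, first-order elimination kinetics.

6666 mg

At steady state, F × (Dose/τ) = Css × CL.
Dose = Css × CL × τ / F = 6.23 × 21.40 × 22.0 / 0.44 = 6666 mg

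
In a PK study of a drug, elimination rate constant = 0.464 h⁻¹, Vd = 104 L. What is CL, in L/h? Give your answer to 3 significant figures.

48.3 L/h

CL = k × Vd = 0.464 × 104 = 48.26 L/h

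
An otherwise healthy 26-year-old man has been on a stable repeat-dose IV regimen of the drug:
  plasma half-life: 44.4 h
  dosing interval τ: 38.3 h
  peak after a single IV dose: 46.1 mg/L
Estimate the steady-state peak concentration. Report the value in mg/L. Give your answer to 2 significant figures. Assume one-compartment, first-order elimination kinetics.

k = ln2 / t½ = 0.693147 / 44.4 = 0.01561 h⁻¹
e^(−kτ) = e^(−0.01561 × 38.3) = 0.5500
Accumulation ratio R = 1 / (1 − e^(−kτ)) = 1 / (1 − 0.5500) = 2.222
Steady-state peak = C₀ × R = 46.1 × 2.222 = 102.4 mg/L

100 mg/L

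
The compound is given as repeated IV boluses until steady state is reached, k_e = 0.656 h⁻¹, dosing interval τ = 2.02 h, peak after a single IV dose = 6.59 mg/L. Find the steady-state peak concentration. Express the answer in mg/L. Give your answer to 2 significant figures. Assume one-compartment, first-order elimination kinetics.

e^(−kτ) = e^(−0.6560 × 2.02) = 0.2658
Accumulation ratio R = 1 / (1 − e^(−kτ)) = 1 / (1 − 0.2658) = 1.362
Steady-state peak = C₀ × R = 6.59 × 1.362 = 8.976 mg/L

9.0 mg/L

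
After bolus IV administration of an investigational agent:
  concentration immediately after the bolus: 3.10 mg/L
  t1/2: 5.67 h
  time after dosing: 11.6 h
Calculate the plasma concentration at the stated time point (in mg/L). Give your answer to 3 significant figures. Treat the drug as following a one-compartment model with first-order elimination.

k = ln2 / t½ = 0.693147 / 5.67 = 0.1222 h⁻¹
C = C₀ · e^(−k·t) = 3.100 × e^(−0.1222 × 11.6)
  = 3.100 × 0.2423 = 0.7511 mg/L

0.751 mg/L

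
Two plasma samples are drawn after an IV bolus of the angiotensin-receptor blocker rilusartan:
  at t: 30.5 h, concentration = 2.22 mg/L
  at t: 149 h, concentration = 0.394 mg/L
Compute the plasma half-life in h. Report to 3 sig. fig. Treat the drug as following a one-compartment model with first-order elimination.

47.5 h

k = ln(C₁/C₂) / (t₂ − t₁) = ln(2.22/0.394) / (149 − 30.5)
  = 1.729 / 118.5 = 0.01459 h⁻¹
t½ = ln2 / k = 0.693147 / 0.01459 = 47.51 h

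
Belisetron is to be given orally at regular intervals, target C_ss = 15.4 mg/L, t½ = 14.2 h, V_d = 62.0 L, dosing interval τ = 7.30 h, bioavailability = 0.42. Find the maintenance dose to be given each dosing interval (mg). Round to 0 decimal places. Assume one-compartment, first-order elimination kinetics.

k = ln2 / t½ = 0.693147 / 14.2 = 0.04881 h⁻¹
CL = k × Vd = 0.04881 × 62.0 = 3.026 L/h
At steady state, F × (Dose/τ) = Css × CL.
Dose = Css × CL × τ / F = 15.4 × 3.026 × 7.30 / 0.42 = 810.0 mg

810 mg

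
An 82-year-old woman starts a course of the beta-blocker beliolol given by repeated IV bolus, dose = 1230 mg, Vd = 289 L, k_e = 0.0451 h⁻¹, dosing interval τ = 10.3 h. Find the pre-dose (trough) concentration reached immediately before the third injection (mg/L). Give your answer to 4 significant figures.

4.355 mg/L

C₀ per dose = Dose / Vd = 1230 / 289 = 4.256 mg/L
Fraction remaining after one interval: r = e^(−kτ) = e^(−0.04510 × 10.3) = 0.6284
Before dose 3, 2 doses have been given (aged 1τ, 2τ).
C_trough = C₀ × (r + r²) = 4.256 × (0.6284 + 0.3949) = 4.355 mg/L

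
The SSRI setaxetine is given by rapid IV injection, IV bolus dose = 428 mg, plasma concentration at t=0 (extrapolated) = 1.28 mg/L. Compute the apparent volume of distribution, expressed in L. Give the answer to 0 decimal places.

Vd = Dose / C₀ = 428.0 / 1.28 = 334.4 L

334 L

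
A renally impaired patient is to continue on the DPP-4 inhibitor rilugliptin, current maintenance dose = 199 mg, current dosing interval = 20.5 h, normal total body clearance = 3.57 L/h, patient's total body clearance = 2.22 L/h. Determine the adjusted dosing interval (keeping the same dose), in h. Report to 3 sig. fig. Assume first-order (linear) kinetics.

To keep the same average steady-state level, dosing rate must scale with clearance.
CL ratio = 2.22 / 3.57 = 0.6218
New interval (same dose) = 20.5 / 0.6218 = 32.97 h

33.0 h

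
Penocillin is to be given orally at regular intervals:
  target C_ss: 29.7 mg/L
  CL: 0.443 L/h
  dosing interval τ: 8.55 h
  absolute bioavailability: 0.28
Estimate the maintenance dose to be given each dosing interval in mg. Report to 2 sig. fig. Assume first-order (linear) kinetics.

400 mg

At steady state, F × (Dose/τ) = Css × CL.
Dose = Css × CL × τ / F = 29.7 × 0.4430 × 8.55 / 0.28 = 401.8 mg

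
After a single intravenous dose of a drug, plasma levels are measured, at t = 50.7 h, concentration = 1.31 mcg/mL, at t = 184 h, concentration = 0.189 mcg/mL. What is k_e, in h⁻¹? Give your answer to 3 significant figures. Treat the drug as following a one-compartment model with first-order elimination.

k = ln(C₁/C₂) / (t₂ − t₁) = ln(1.31/0.189) / (184 − 50.7)
  = 1.936 / 133.3 = 0.01452 h⁻¹

0.0145 h⁻¹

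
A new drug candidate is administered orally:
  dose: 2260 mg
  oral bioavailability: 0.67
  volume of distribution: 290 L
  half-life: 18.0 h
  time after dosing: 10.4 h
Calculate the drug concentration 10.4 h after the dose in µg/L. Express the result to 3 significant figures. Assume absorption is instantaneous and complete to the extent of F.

3500 µg/L

Amount reaching circulation = F × Dose = 0.67 × 2260 = 1514 mg
C₀ = F·Dose / Vd = 1514 / 290 = 5.221 mg/L
k = ln2 / t½ = 0.693147 / 18.0 = 0.03851 h⁻¹
C = C₀ · e^(−k·t) = 5.221 × e^(−0.03851 × 10.4)
  = 5.221 × 0.6700 = 3.498 mg/L
Convert: 3.498 mg/L × 1000 = 3498 µg/L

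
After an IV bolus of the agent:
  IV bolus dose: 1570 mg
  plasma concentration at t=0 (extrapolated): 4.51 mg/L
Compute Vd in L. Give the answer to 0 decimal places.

348 L

Vd = Dose / C₀ = 1570 / 4.51 = 348.1 L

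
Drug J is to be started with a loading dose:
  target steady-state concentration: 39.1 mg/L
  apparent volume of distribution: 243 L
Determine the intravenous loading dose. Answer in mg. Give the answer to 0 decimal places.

LD = Css × Vd = 39.1 × 243 = 9501 mg

9501 mg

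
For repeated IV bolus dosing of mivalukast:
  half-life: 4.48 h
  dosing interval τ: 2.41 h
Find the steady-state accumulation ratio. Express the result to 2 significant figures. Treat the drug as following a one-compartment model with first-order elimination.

k = ln2 / t½ = 0.693147 / 4.48 = 0.1547 h⁻¹
e^(−kτ) = e^(−0.1547 × 2.41) = 0.6888
Accumulation ratio R = 1 / (1 − e^(−kτ)) = 1 / (1 − 0.6888) = 3.213

3.2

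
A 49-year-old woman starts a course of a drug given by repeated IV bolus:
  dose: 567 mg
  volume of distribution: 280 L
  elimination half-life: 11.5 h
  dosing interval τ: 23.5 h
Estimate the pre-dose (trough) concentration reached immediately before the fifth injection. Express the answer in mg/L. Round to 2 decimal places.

0.65 mg/L

C₀ per dose = Dose / Vd = 567 / 280 = 2.025 mg/L
k = ln2 / t½ = 0.693147 / 11.5 = 0.06027 h⁻¹
Fraction remaining after one interval: r = e^(−kτ) = e^(−0.06027 × 23.5) = 0.2426
Before dose 5, 4 doses have been given (aged 1τ, 2τ, 3τ, 4τ).
C_trough = C₀ × (r + r² + … + r^4) = C₀ × r(1−r^4)/(1−r)
        = 2.025 × 0.2426 × (1 − 0.003464) / (1 − 0.2426) = 0.6464 mg/L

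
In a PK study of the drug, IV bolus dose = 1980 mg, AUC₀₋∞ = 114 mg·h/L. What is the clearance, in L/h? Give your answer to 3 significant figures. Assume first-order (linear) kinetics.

CL = Dose / AUC = 1980 / 114 = 17.37 L/h

17.4 L/h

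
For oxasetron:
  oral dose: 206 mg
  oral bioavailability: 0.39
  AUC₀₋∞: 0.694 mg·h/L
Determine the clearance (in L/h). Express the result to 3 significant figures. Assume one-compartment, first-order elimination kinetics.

CL = F·Dose / AUC = 0.39 × 206 / 0.694 = 115.8 L/h

116 L/h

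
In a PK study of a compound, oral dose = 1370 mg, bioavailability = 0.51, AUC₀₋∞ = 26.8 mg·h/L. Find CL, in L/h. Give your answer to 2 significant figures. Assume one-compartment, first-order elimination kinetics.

CL = F·Dose / AUC = 0.51 × 1370 / 26.8 = 26.07 L/h

26 L/h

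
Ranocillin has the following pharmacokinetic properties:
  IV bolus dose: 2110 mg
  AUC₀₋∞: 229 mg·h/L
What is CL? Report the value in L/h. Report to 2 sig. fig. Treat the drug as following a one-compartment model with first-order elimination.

CL = Dose / AUC = 2110 / 229 = 9.214 L/h

9.2 L/h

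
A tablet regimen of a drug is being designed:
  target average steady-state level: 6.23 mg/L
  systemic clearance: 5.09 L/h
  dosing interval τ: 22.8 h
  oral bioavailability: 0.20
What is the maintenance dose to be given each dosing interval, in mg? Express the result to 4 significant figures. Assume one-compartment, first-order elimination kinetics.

At steady state, F × (Dose/τ) = Css × CL.
Dose = Css × CL × τ / F = 6.23 × 5.090 × 22.8 / 0.20 = 3615 mg

3615 mg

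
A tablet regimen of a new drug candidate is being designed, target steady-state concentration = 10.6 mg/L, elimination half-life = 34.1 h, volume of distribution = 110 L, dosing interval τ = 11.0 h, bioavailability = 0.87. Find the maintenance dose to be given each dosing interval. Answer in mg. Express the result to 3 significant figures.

300 mg

k = ln2 / t½ = 0.693147 / 34.1 = 0.02033 h⁻¹
CL = k × Vd = 0.02033 × 110 = 2.236 L/h
At steady state, F × (Dose/τ) = Css × CL.
Dose = Css × CL × τ / F = 10.6 × 2.236 × 11.0 / 0.87 = 299.7 mg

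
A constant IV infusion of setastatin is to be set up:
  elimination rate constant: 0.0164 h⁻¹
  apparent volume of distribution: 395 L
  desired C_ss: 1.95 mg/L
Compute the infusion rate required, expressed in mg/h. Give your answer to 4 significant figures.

CL = k × Vd = 0.01640 × 395 = 6.478 L/h
At steady state, infusion rate R₀ = Css × CL = 1.95 × 6.478 = 12.63 mg/h

12.63 mg/h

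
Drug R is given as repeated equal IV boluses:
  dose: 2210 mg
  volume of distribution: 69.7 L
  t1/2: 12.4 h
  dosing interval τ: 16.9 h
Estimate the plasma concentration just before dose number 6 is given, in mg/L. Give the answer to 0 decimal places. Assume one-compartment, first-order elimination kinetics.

C₀ per dose = Dose / Vd = 2210 / 69.7 = 31.71 mg/L
k = ln2 / t½ = 0.693147 / 12.4 = 0.05590 h⁻¹
Fraction remaining after one interval: r = e^(−kτ) = e^(−0.05590 × 16.9) = 0.3888
Before dose 6, 5 doses have been given (aged 1τ, 2τ, 3τ, 4τ, 5τ).
C_trough = C₀ × (r + r² + … + r^5) = C₀ × r(1−r^5)/(1−r)
        = 31.71 × 0.3888 × (1 − 0.008884) / (1 − 0.3888) = 19.99 mg/L

20 mg/L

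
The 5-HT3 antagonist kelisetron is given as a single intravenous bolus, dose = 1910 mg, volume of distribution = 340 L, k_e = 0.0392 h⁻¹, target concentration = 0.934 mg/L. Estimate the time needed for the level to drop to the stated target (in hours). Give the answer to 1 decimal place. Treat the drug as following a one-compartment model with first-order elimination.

C₀ = Dose / Vd = 1910 / 340 = 5.618 mg/L
t = ln(C₀ / C) / k = ln(5.618 / 0.934) / 0.03920
  = ln(6.015) / 0.03920 = 1.794 / 0.03920 = 45.77 h

45.8 h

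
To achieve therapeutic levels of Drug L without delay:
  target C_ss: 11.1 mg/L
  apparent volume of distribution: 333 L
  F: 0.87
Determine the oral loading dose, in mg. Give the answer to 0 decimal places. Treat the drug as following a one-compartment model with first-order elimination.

LD = Css × Vd / F = 11.1 × 333 / 0.87 = 4249 mg

4249 mg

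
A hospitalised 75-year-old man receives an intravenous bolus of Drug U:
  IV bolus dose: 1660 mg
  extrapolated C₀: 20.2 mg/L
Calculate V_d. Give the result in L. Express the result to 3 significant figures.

Vd = Dose / C₀ = 1660 / 20.2 = 82.18 L

82.2 L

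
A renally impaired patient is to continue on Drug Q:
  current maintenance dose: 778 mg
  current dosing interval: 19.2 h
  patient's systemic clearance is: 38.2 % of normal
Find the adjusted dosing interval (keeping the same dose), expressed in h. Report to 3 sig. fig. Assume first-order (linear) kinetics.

50.3 h

To keep the same average steady-state level, dosing rate must scale with clearance.
CL ratio = 38.2 / 100 = 0.3820
New interval (same dose) = 19.2 / 0.3820 = 50.26 h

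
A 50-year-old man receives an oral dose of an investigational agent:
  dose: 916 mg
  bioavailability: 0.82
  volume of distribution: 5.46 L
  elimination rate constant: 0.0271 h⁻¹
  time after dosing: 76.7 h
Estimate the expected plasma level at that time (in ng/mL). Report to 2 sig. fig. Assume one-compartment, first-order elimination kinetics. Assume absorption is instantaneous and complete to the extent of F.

Amount reaching circulation = F × Dose = 0.82 × 916.0 = 751.1 mg
C₀ = F·Dose / Vd = 751.1 / 5.46 = 137.6 mg/L
C = C₀ · e^(−k·t) = 137.6 × e^(−0.02710 × 76.7)
  = 137.6 × 0.1251 = 17.21 mg/L
Convert: 17.21 mg/L × 1000 = 17210 ng/mL

17000 ng/mL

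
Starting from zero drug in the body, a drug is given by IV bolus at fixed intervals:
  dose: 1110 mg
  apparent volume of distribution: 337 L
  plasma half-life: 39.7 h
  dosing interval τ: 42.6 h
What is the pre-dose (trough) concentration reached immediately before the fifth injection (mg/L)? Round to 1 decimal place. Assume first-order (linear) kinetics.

C₀ per dose = Dose / Vd = 1110 / 337 = 3.294 mg/L
k = ln2 / t½ = 0.693147 / 39.7 = 0.01746 h⁻¹
Fraction remaining after one interval: r = e^(−kτ) = e^(−0.01746 × 42.6) = 0.4753
Before dose 5, 4 doses have been given (aged 1τ, 2τ, 3τ, 4τ).
C_trough = C₀ × (r + r² + … + r^4) = C₀ × r(1−r^4)/(1−r)
        = 3.294 × 0.4753 × (1 − 0.05104) / (1 − 0.4753) = 2.832 mg/L

2.8 mg/L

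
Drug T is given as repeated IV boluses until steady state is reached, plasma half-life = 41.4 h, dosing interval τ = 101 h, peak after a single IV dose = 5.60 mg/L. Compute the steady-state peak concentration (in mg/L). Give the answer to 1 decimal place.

k = ln2 / t½ = 0.693147 / 41.4 = 0.01674 h⁻¹
e^(−kτ) = e^(−0.01674 × 101) = 0.1844
Accumulation ratio R = 1 / (1 − e^(−kτ)) = 1 / (1 − 0.1844) = 1.226
Steady-state peak = C₀ × R = 5.60 × 1.226 = 6.866 mg/L

6.9 mg/L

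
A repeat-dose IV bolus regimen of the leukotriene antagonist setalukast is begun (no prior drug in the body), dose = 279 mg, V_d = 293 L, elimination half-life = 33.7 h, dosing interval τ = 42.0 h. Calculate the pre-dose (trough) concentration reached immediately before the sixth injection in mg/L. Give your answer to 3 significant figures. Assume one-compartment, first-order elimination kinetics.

0.685 mg/L

C₀ per dose = Dose / Vd = 279 / 293 = 0.9522 mg/L
k = ln2 / t½ = 0.693147 / 33.7 = 0.02057 h⁻¹
Fraction remaining after one interval: r = e^(−kτ) = e^(−0.02057 × 42.0) = 0.4215
Before dose 6, 5 doses have been given (aged 1τ, 2τ, 3τ, 4τ, 5τ).
C_trough = C₀ × (r + r² + … + r^5) = C₀ × r(1−r^5)/(1−r)
        = 0.9522 × 0.4215 × (1 − 0.01330) / (1 − 0.4215) = 0.6846 mg/L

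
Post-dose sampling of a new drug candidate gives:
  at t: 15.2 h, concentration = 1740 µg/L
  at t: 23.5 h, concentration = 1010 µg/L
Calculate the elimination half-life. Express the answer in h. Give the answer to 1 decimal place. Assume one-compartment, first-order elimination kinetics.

10.6 h

k = ln(C₁/C₂) / (t₂ − t₁) = ln(1740/1010) / (23.5 − 15.2)
  = 0.5439 / 8.300 = 0.06553 h⁻¹
t½ = ln2 / k = 0.693147 / 0.06553 = 10.58 h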